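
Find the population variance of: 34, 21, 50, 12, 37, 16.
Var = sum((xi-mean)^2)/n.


Mean = 28.3333
Squared deviations: 32.1111, 53.7778, 469.4444, 266.7778, 75.1111, 152.1111
Sum = 1049.3333
Variance = 1049.3333/6 = 174.8889

Variance = 174.8889


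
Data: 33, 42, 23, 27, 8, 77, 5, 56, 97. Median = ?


Sorted: 5, 8, 23, 27, 33, 42, 56, 77, 97
n = 9 (odd)
Middle value = 33

Median = 33


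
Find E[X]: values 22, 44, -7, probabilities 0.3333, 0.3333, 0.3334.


E[X] = 22*0.3333 + 44*0.3333 - 7*0.3334
= 7.3326 + 14.6652 - 2.3338
= 19.6640

E[X] = 19.6640


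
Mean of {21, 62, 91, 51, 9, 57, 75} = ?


Sum = 21 + 62 + 91 + 51 + 9 + 57 + 75 = 366
n = 7
Mean = 366/7 = 52.2857

Mean = 52.2857


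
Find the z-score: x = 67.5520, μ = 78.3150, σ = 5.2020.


z = (67.5520 - 78.3150)/5.2020
= -10.7630/5.2020
= -2.0690

z = -2.0690


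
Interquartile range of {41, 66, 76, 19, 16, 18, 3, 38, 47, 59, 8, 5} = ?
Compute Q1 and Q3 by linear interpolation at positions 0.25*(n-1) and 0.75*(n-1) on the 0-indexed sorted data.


Sorted: 3, 5, 8, 16, 18, 19, 38, 41, 47, 59, 66, 76
Q1 (25th %ile) = 14.0000
Q3 (75th %ile) = 50.0000
IQR = 50.0000 - 14.0000 = 36.0000

IQR = 36.0000


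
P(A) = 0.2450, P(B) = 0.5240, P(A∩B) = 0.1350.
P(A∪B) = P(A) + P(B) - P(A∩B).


P(A∪B) = 0.2450 + 0.5240 - 0.1350
= 0.7690 - 0.1350
= 0.6340

P(A∪B) = 0.6340


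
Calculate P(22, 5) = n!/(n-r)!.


P(22,5) = 22!/17!
= 1124000727777607680000/355687428096000
= 3160080

P(22,5) = 3160080


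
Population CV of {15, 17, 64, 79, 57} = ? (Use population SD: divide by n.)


Mean = 46.4000
SD = 25.8271
CV = (25.8271/46.4000)*100 = 55.6619%

CV = 55.6619%


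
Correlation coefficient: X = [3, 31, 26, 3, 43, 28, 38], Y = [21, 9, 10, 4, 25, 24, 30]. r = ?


Mean X = 24.5714, Mean Y = 17.5714
SD X = 14.666357, SD Y = 9.084636
Cov = 68.387755
r = 68.387755/(14.666357*9.084636) = 0.5133

r = 0.5133


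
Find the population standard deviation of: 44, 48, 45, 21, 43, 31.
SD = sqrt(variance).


Mean = 38.6667
Variance = 90.8889
SD = sqrt(90.8889) = 9.5336

SD = 9.5336


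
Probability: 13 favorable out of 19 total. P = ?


P = 13/19 = 0.6842

P = 0.6842


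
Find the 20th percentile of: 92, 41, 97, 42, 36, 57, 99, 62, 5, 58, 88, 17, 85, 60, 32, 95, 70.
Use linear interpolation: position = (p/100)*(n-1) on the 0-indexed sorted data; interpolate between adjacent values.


Sorted: 5, 17, 32, 36, 41, 42, 57, 58, 60, 62, 70, 85, 88, 92, 95, 97, 99
n = 17
Index = 20/100 * 16 = 3.2000
Lower = data[3] = 36, Upper = data[4] = 41
P20 = 36 + 0.2000*(5) = 37.0000

P20 = 37.0000


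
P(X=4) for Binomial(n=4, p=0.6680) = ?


C(4,4) = 1
p^4 = 0.199116
(1-p)^0 = 1.000000
P = 1 * 0.199116 * 1.000000 = 0.1991

P(X=4) = 0.1991


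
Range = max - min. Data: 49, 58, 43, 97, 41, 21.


Max = 97, Min = 21
Range = 97 - 21 = 76

Range = 76


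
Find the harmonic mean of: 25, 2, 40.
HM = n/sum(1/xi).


Sum of reciprocals = 1/25 + 1/2 + 1/40 = 0.565000
HM = 3/0.565000 = 5.3097

HM = 5.3097


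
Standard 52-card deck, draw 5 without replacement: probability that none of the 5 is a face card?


P(no face cards) = (40/52) × (39/51) × (38/50) × (37/49) × (36/48)
= 0.2532

P = 0.2532


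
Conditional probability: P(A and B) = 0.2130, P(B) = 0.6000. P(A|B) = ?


P(A|B) = 0.2130/0.6000 = 0.3550

P(A|B) = 0.3550


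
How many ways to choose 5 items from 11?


C(11,5) = 11!/(5! × 6!)
= 39916800/(120 × 720)
= 462

C(11,5) = 462


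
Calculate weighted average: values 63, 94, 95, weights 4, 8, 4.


Numerator = 63*4 + 94*8 + 95*4 = 1384
Denominator = 4 + 8 + 4 = 16
WM = 1384/16 = 86.5000

WM = 86.5000


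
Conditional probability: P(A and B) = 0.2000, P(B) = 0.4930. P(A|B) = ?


P(A|B) = 0.2000/0.4930 = 0.4057

P(A|B) = 0.4057


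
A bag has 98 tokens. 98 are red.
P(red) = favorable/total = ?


P = 98/98 = 1.0000

P = 1.0000


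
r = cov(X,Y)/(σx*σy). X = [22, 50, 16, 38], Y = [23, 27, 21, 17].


Mean X = 31.5000, Mean Y = 22.0000
SD X = 13.369742, SD Y = 3.605551
Cov = 16.500000
r = 16.500000/(13.369742*3.605551) = 0.3423

r = 0.3423


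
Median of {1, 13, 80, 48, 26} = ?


Sorted: 1, 13, 26, 48, 80
n = 5 (odd)
Middle value = 26

Median = 26


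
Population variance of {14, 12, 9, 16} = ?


Mean = 12.7500
Squared deviations: 1.5625, 0.5625, 14.0625, 10.5625
Sum = 26.7500
Variance = 26.7500/4 = 6.6875

Variance = 6.6875


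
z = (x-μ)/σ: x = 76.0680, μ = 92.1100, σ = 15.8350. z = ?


z = (76.0680 - 92.1100)/15.8350
= -16.0420/15.8350
= -1.0131

z = -1.0131


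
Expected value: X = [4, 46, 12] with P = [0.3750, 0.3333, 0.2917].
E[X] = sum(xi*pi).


E[X] = 4*0.3750 + 46*0.3333 + 12*0.2917
= 1.5000 + 15.3318 + 3.5004
= 20.3322

E[X] = 20.3322


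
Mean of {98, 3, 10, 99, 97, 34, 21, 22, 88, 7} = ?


Sum = 98 + 3 + 10 + 99 + 97 + 34 + 21 + 22 + 88 + 7 = 479
n = 10
Mean = 479/10 = 47.9000

Mean = 47.9000


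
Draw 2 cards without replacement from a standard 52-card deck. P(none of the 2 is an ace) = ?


P(no aces) = (48/52) × (47/51)
= 0.8507

P = 0.8507


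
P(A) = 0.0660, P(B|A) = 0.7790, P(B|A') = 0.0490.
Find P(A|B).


P(B) = P(B|A)*P(A) + P(B|A')*P(A')
= 0.7790*0.0660 + 0.0490*0.9340
= 0.051414 + 0.045766 = 0.097180
P(A|B) = 0.051414/0.097180 = 0.5291

P(A|B) = 0.5291


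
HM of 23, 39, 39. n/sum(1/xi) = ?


Sum of reciprocals = 1/23 + 1/39 + 1/39 = 0.094760
HM = 3/0.094760 = 31.6588

HM = 31.6588


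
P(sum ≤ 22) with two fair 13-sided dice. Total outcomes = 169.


Total outcomes = 13×13 = 169
Favorable (sum ≤ 22): 159
P = 159/169 = 0.9408

P = 0.9408


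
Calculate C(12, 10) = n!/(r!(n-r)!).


C(12,10) = 12!/(10! × 2!)
= 479001600/(3628800 × 2)
= 66

C(12,10) = 66


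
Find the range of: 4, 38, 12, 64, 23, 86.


Max = 86, Min = 4
Range = 86 - 4 = 82

Range = 82


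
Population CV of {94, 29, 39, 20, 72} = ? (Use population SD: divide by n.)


Mean = 50.8000
SD = 27.8525
CV = (27.8525/50.8000)*100 = 54.8277%

CV = 54.8277%


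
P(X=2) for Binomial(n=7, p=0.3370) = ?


C(7,2) = 21
p^2 = 0.113569
(1-p)^5 = 0.128105
P = 21 * 0.113569 * 0.128105 = 0.3055

P(X=2) = 0.3055


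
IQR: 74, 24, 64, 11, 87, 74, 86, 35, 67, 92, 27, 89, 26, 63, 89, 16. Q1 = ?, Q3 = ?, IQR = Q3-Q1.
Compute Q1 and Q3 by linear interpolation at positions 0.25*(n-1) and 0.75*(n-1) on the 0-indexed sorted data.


Sorted: 11, 16, 24, 26, 27, 35, 63, 64, 67, 74, 74, 86, 87, 89, 89, 92
Q1 (25th %ile) = 26.7500
Q3 (75th %ile) = 86.2500
IQR = 86.2500 - 26.7500 = 59.5000

IQR = 59.5000


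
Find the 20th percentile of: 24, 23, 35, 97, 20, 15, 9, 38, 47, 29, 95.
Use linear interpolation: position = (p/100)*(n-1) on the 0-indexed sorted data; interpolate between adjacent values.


Sorted: 9, 15, 20, 23, 24, 29, 35, 38, 47, 95, 97
n = 11
Index = 20/100 * 10 = 2.0000
Lower = data[2] = 20, Upper = data[3] = 23
P20 = 20 + 0*(3) = 20.0000

P20 = 20.0000


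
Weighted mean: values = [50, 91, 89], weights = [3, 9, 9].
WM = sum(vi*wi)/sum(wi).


Numerator = 50*3 + 91*9 + 89*9 = 1770
Denominator = 3 + 9 + 9 = 21
WM = 1770/21 = 84.2857

WM = 84.2857


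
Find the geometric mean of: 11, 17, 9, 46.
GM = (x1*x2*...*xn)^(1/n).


Product = 11 × 17 × 9 × 46 = 77418
GM = 77418^(1/4) = 16.6806

GM = 16.6806


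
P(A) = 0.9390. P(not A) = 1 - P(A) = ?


P(not A) = 1 - 0.9390 = 0.0610

P(not A) = 0.0610


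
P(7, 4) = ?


P(7,4) = 7!/3!
= 5040/6
= 840

P(7,4) = 840


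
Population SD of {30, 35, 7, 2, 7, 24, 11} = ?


Mean = 16.5714
Variance = 143.1020
SD = sqrt(143.1020) = 11.9625

SD = 11.9625


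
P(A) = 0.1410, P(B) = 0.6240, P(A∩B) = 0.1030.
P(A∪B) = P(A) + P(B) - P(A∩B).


P(A∪B) = 0.1410 + 0.6240 - 0.1030
= 0.7650 - 0.1030
= 0.6620

P(A∪B) = 0.6620


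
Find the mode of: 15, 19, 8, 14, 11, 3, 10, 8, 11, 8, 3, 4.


Frequencies: 3:2, 4:1, 8:3, 10:1, 11:2, 14:1, 15:1, 19:1
Max frequency = 3
Mode = 8

Mode = 8


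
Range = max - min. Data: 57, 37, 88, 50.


Max = 88, Min = 37
Range = 88 - 37 = 51

Range = 51


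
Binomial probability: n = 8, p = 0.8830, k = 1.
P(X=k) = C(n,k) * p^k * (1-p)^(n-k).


C(8,1) = 8
p^1 = 0.883000
(1-p)^7 = 3.001242e-07
P = 8 * 0.883000 * 3.001242e-07 = 2.1201e-06

P(X=1) = 2.1201e-06


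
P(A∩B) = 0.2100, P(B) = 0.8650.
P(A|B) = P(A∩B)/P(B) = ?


P(A|B) = 0.2100/0.8650 = 0.2428

P(A|B) = 0.2428


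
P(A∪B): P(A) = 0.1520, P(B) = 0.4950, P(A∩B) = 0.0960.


P(A∪B) = 0.1520 + 0.4950 - 0.0960
= 0.6470 - 0.0960
= 0.5510

P(A∪B) = 0.5510


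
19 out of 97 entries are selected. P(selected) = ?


P = 19/97 = 0.1959

P = 0.1959


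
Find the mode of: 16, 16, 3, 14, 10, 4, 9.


Frequencies: 3:1, 4:1, 9:1, 10:1, 14:1, 16:2
Max frequency = 2
Mode = 16

Mode = 16


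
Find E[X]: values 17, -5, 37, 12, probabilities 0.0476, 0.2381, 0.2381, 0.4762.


E[X] = 17*0.0476 - 5*0.2381 + 37*0.2381 + 12*0.4762
= 0.8092 - 1.1905 + 8.8097 + 5.7144
= 14.1428

E[X] = 14.1428


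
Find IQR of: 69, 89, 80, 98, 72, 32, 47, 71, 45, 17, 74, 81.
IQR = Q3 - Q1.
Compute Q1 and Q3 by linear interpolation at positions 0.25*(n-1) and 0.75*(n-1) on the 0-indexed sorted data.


Sorted: 17, 32, 45, 47, 69, 71, 72, 74, 80, 81, 89, 98
Q1 (25th %ile) = 46.5000
Q3 (75th %ile) = 80.2500
IQR = 80.2500 - 46.5000 = 33.7500

IQR = 33.7500


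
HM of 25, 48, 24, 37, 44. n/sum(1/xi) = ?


Sum of reciprocals = 1/25 + 1/48 + 1/24 + 1/37 + 1/44 = 0.152254
HM = 5/0.152254 = 32.8398

HM = 32.8398


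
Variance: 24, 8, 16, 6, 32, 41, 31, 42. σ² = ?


Mean = 25.0000
Squared deviations: 1.0000, 289.0000, 81.0000, 361.0000, 49.0000, 256.0000, 36.0000, 289.0000
Sum = 1362.0000
Variance = 1362.0000/8 = 170.2500

Variance = 170.2500


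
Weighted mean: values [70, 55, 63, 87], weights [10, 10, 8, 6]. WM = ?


Numerator = 70*10 + 55*10 + 63*8 + 87*6 = 2276
Denominator = 10 + 10 + 8 + 6 = 34
WM = 2276/34 = 66.9412

WM = 66.9412


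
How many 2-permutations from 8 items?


P(8,2) = 8!/6!
= 40320/720
= 56

P(8,2) = 56


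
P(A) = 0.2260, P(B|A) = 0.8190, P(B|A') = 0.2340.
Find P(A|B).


P(B) = P(B|A)*P(A) + P(B|A')*P(A')
= 0.8190*0.2260 + 0.2340*0.7740
= 0.185094 + 0.181116 = 0.366210
P(A|B) = 0.185094/0.366210 = 0.5054

P(A|B) = 0.5054


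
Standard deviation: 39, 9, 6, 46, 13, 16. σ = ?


Mean = 21.5000
Variance = 234.2500
SD = sqrt(234.2500) = 15.3052

SD = 15.3052


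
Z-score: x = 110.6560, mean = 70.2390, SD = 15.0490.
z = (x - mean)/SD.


z = (110.6560 - 70.2390)/15.0490
= 40.4170/15.0490
= 2.6857

z = 2.6857


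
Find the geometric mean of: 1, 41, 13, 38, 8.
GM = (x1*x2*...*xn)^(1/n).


Product = 1 × 41 × 13 × 38 × 8 = 162032
GM = 162032^(1/5) = 11.0134

GM = 11.0134


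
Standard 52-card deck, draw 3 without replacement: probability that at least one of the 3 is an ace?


P(at least one) = 1 - P(none)
P(none) = (48/52) × (47/51) × (46/50) = 0.782624
P(at least one) = 1 - 0.782624 = 0.2174

P = 0.2174


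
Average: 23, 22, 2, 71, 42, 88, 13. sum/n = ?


Sum = 23 + 22 + 2 + 71 + 42 + 88 + 13 = 261
n = 7
Mean = 261/7 = 37.2857

Mean = 37.2857


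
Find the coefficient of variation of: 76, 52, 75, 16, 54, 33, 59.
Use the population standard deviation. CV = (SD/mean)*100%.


Mean = 52.1429
SD = 20.0530
CV = (20.0530/52.1429)*100 = 38.4578%

CV = 38.4578%


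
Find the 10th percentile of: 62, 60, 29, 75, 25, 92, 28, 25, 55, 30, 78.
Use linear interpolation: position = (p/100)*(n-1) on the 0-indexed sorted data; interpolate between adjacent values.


Sorted: 25, 25, 28, 29, 30, 55, 60, 62, 75, 78, 92
n = 11
Index = 10/100 * 10 = 1.0000
Lower = data[1] = 25, Upper = data[2] = 28
P10 = 25 + 0*(3) = 25.0000

P10 = 25.0000


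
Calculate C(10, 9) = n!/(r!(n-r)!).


C(10,9) = 10!/(9! × 1!)
= 3628800/(362880 × 1)
= 10

C(10,9) = 10


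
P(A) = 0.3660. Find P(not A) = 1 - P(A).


P(not A) = 1 - 0.3660 = 0.6340

P(not A) = 0.6340


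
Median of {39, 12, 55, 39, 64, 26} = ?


Sorted: 12, 26, 39, 39, 55, 64
n = 6 (even)
Middle values: 39 and 39
Median = (39+39)/2 = 39.0000

Median = 39.0000


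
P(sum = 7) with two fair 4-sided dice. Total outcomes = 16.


Total outcomes = 4×4 = 16
Favorable (sum = 7): 2
P = 2/16 = 0.1250

P = 0.1250


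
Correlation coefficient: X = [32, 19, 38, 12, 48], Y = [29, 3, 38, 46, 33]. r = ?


Mean X = 29.8000, Mean Y = 29.8000
SD X = 12.936769, SD Y = 14.551976
Cov = 24.960000
r = 24.960000/(12.936769*14.551976) = 0.1326

r = 0.1326


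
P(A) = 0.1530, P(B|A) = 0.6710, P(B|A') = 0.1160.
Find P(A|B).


P(B) = P(B|A)*P(A) + P(B|A')*P(A')
= 0.6710*0.1530 + 0.1160*0.8470
= 0.102663 + 0.098252 = 0.200915
P(A|B) = 0.102663/0.200915 = 0.5110

P(A|B) = 0.5110


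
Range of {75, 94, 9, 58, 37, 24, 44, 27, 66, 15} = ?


Max = 94, Min = 9
Range = 94 - 9 = 85

Range = 85


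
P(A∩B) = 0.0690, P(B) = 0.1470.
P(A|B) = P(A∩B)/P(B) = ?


P(A|B) = 0.0690/0.1470 = 0.4694

P(A|B) = 0.4694


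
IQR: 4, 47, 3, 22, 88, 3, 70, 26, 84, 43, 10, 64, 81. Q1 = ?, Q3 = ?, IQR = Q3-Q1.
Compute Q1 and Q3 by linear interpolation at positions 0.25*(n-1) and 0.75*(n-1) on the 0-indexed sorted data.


Sorted: 3, 3, 4, 10, 22, 26, 43, 47, 64, 70, 81, 84, 88
Q1 (25th %ile) = 10.0000
Q3 (75th %ile) = 70.0000
IQR = 70.0000 - 10.0000 = 60.0000

IQR = 60.0000


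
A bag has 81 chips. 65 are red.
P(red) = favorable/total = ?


P = 65/81 = 0.8025

P = 0.8025


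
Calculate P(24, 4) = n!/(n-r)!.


P(24,4) = 24!/20!
= 620448401733239439360000/2432902008176640000
= 255024

P(24,4) = 255024


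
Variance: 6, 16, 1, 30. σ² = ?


Mean = 13.2500
Squared deviations: 52.5625, 7.5625, 150.0625, 280.5625
Sum = 490.7500
Variance = 490.7500/4 = 122.6875

Variance = 122.6875


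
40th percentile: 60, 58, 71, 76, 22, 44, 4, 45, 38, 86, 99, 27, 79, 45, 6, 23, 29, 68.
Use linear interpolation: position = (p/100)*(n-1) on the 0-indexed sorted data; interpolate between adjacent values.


Sorted: 4, 6, 22, 23, 27, 29, 38, 44, 45, 45, 58, 60, 68, 71, 76, 79, 86, 99
n = 18
Index = 40/100 * 17 = 6.8000
Lower = data[6] = 38, Upper = data[7] = 44
P40 = 38 + 0.8000*(6) = 42.8000

P40 = 42.8000


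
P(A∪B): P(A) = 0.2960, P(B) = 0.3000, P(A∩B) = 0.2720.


P(A∪B) = 0.2960 + 0.3000 - 0.2720
= 0.5960 - 0.2720
= 0.3240

P(A∪B) = 0.3240


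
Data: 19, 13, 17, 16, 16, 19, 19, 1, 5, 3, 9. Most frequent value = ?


Frequencies: 1:1, 3:1, 5:1, 9:1, 13:1, 16:2, 17:1, 19:3
Max frequency = 3
Mode = 19

Mode = 19


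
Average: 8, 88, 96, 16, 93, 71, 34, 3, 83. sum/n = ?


Sum = 8 + 88 + 96 + 16 + 93 + 71 + 34 + 3 + 83 = 492
n = 9
Mean = 492/9 = 54.6667

Mean = 54.6667


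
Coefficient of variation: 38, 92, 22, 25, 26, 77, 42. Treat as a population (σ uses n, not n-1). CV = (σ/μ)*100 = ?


Mean = 46.0000
SD = 25.5622
CV = (25.5622/46.0000)*100 = 55.5701%

CV = 55.5701%


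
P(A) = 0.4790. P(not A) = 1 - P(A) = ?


P(not A) = 1 - 0.4790 = 0.5210

P(not A) = 0.5210


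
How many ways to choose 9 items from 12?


C(12,9) = 12!/(9! × 3!)
= 479001600/(362880 × 6)
= 220

C(12,9) = 220


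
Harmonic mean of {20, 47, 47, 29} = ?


Sum of reciprocals = 1/20 + 1/47 + 1/47 + 1/29 = 0.127036
HM = 4/0.127036 = 31.4871

HM = 31.4871


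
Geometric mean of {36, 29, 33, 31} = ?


Product = 36 × 29 × 33 × 31 = 1068012
GM = 1068012^(1/4) = 32.1473

GM = 32.1473


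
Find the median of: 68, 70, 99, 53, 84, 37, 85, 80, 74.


Sorted: 37, 53, 68, 70, 74, 80, 84, 85, 99
n = 9 (odd)
Middle value = 74

Median = 74


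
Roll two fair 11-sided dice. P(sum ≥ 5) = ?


Total outcomes = 11×11 = 121
Favorable (sum ≥ 5): 115
P = 115/121 = 0.9504

P = 0.9504


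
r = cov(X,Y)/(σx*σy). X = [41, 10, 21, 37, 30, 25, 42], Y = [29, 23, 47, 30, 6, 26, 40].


Mean X = 29.4286, Mean Y = 28.7143
SD X = 10.808160, SD Y = 12.067835
Cov = 15.836735
r = 15.836735/(10.808160*12.067835) = 0.1214

r = 0.1214


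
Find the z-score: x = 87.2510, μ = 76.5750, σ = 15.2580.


z = (87.2510 - 76.5750)/15.2580
= 10.6760/15.2580
= 0.6997

z = 0.6997


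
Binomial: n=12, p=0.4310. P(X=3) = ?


C(12,3) = 220
p^3 = 0.080063
(1-p)^9 = 0.006252
P = 220 * 0.080063 * 0.006252 = 0.1101

P(X=3) = 0.1101


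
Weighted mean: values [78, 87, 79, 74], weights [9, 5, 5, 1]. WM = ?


Numerator = 78*9 + 87*5 + 79*5 + 74*1 = 1606
Denominator = 9 + 5 + 5 + 1 = 20
WM = 1606/20 = 80.3000

WM = 80.3000


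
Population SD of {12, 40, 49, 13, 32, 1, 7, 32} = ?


Mean = 23.2500
Variance = 260.9375
SD = sqrt(260.9375) = 16.1536

SD = 16.1536


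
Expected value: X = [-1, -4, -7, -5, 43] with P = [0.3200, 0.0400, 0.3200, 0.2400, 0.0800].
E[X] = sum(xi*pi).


E[X] = -1*0.3200 - 4*0.0400 - 7*0.3200 - 5*0.2400 + 43*0.0800
= -0.3200 - 0.1600 - 2.2400 - 1.2000 + 3.4400
= -0.4800

E[X] = -0.4800


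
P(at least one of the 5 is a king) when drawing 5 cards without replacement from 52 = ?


P(at least one) = 1 - P(none)
P(none) = (48/52) × (47/51) × (46/50) × (45/49) × (44/48) = 0.658842
P(at least one) = 1 - 0.658842 = 0.3412

P = 0.3412


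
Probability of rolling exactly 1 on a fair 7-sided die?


Favorable outcomes (roll = 1): 1
Total outcomes = 7
P = 1/7 = 0.1429

P = 0.1429


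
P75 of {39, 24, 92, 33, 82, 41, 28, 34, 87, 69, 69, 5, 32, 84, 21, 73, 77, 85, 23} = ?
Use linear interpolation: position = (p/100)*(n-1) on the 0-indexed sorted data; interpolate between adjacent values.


Sorted: 5, 21, 23, 24, 28, 32, 33, 34, 39, 41, 69, 69, 73, 77, 82, 84, 85, 87, 92
n = 19
Index = 75/100 * 18 = 13.5000
Lower = data[13] = 77, Upper = data[14] = 82
P75 = 77 + 0.5000*(5) = 79.5000

P75 = 79.5000


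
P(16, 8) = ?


P(16,8) = 16!/8!
= 20922789888000/40320
= 518918400

P(16,8) = 518918400


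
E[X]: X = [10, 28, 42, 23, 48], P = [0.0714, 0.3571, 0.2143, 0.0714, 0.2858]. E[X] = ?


E[X] = 10*0.0714 + 28*0.3571 + 42*0.2143 + 23*0.0714 + 48*0.2858
= 0.7140 + 9.9988 + 9.0006 + 1.6422 + 13.7184
= 35.0740

E[X] = 35.0740


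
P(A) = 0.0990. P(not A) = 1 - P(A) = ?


P(not A) = 1 - 0.0990 = 0.9010

P(not A) = 0.9010


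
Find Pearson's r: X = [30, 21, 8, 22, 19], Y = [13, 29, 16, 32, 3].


Mean X = 20.0000, Mean Y = 18.6000
SD X = 7.071068, SD Y = 10.669583
Cov = 5.600000
r = 5.600000/(7.071068*10.669583) = 0.0742

r = 0.0742


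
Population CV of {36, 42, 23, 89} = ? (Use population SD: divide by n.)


Mean = 47.5000
SD = 24.9249
CV = (24.9249/47.5000)*100 = 52.4734%

CV = 52.4734%


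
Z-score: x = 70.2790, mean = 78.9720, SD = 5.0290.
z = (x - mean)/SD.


z = (70.2790 - 78.9720)/5.0290
= -8.6930/5.0290
= -1.7286

z = -1.7286


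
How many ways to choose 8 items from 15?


C(15,8) = 15!/(8! × 7!)
= 1307674368000/(40320 × 5040)
= 6435

C(15,8) = 6435


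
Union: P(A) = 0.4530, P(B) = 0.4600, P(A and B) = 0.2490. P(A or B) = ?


P(A∪B) = 0.4530 + 0.4600 - 0.2490
= 0.9130 - 0.2490
= 0.6640

P(A∪B) = 0.6640


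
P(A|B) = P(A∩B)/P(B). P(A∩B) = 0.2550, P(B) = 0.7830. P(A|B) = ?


P(A|B) = 0.2550/0.7830 = 0.3257

P(A|B) = 0.3257


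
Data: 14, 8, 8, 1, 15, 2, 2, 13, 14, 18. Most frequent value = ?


Frequencies: 1:1, 2:2, 8:2, 13:1, 14:2, 15:1, 18:1
Max frequency = 2
Mode = 2, 8, 14

Mode = 2, 8, 14


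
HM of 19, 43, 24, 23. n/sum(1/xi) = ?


Sum of reciprocals = 1/19 + 1/43 + 1/24 + 1/23 = 0.161032
HM = 4/0.161032 = 24.8397

HM = 24.8397


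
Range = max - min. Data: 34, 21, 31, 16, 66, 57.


Max = 66, Min = 16
Range = 66 - 16 = 50

Range = 50


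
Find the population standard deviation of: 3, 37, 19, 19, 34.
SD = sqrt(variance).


Mean = 22.4000
Variance = 149.4400
SD = sqrt(149.4400) = 12.2246

SD = 12.2246


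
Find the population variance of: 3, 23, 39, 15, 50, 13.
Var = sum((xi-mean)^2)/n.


Mean = 23.8333
Squared deviations: 434.0278, 0.6944, 230.0278, 78.0278, 684.6944, 117.3611
Sum = 1544.8333
Variance = 1544.8333/6 = 257.4722

Variance = 257.4722


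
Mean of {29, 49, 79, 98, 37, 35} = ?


Sum = 29 + 49 + 79 + 98 + 37 + 35 = 327
n = 6
Mean = 327/6 = 54.5000

Mean = 54.5000


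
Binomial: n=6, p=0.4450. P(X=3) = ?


C(6,3) = 20
p^3 = 0.088121
(1-p)^3 = 0.170954
P = 20 * 0.088121 * 0.170954 = 0.3013

P(X=3) = 0.3013


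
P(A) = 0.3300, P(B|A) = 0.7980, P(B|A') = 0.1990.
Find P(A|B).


P(B) = P(B|A)*P(A) + P(B|A')*P(A')
= 0.7980*0.3300 + 0.1990*0.6700
= 0.263340 + 0.133330 = 0.396670
P(A|B) = 0.263340/0.396670 = 0.6639

P(A|B) = 0.6639


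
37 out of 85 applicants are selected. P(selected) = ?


P = 37/85 = 0.4353

P = 0.4353


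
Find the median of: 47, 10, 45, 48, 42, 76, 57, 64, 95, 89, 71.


Sorted: 10, 42, 45, 47, 48, 57, 64, 71, 76, 89, 95
n = 11 (odd)
Middle value = 57

Median = 57


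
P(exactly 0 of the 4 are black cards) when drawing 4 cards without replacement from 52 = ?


Hypergeometric: P(X=0) = C(26,0)·C(26,4) / C(52,4)
= 1 × 14950 / 270725
= 14950/270725 = 0.0552

P = 0.0552


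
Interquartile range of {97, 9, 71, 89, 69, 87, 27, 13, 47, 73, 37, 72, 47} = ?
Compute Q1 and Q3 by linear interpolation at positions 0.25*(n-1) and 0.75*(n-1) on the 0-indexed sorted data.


Sorted: 9, 13, 27, 37, 47, 47, 69, 71, 72, 73, 87, 89, 97
Q1 (25th %ile) = 37.0000
Q3 (75th %ile) = 73.0000
IQR = 73.0000 - 37.0000 = 36.0000

IQR = 36.0000


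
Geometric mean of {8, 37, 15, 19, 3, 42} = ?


Product = 8 × 37 × 15 × 19 × 3 × 42 = 10629360
GM = 10629360^(1/6) = 14.8281

GM = 14.8281


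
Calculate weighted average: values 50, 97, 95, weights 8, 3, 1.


Numerator = 50*8 + 97*3 + 95*1 = 786
Denominator = 8 + 3 + 1 = 12
WM = 786/12 = 65.5000

WM = 65.5000


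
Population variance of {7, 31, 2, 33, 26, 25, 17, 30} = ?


Mean = 21.3750
Squared deviations: 206.6406, 92.6406, 375.3906, 135.1406, 21.3906, 13.1406, 19.1406, 74.3906
Sum = 937.8750
Variance = 937.8750/8 = 117.2344

Variance = 117.2344


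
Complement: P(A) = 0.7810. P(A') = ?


P(not A) = 1 - 0.7810 = 0.2190

P(not A) = 0.2190


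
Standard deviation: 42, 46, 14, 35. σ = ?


Mean = 34.2500
Variance = 152.1875
SD = sqrt(152.1875) = 12.3364

SD = 12.3364


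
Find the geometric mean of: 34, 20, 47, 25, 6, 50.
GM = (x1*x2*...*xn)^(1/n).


Product = 34 × 20 × 47 × 25 × 6 × 50 = 239700000
GM = 239700000^(1/6) = 24.9236

GM = 24.9236


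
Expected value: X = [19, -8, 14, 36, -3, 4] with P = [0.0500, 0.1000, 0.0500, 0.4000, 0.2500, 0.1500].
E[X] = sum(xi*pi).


E[X] = 19*0.0500 - 8*0.1000 + 14*0.0500 + 36*0.4000 - 3*0.2500 + 4*0.1500
= 0.9500 - 0.8000 + 0.7000 + 14.4000 - 0.7500 + 0.6000
= 15.1000

E[X] = 15.1000


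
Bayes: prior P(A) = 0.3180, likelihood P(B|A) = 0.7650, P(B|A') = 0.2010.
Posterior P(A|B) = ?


P(B) = P(B|A)*P(A) + P(B|A')*P(A')
= 0.7650*0.3180 + 0.2010*0.6820
= 0.243270 + 0.137082 = 0.380352
P(A|B) = 0.243270/0.380352 = 0.6396

P(A|B) = 0.6396


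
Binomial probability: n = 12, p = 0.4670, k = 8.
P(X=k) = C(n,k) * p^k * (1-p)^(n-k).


C(12,8) = 495
p^8 = 0.002262
(1-p)^4 = 0.080707
P = 495 * 0.002262 * 0.080707 = 0.0904

P(X=8) = 0.0904


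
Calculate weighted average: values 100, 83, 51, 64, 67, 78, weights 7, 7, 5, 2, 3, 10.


Numerator = 100*7 + 83*7 + 51*5 + 64*2 + 67*3 + 78*10 = 2645
Denominator = 7 + 7 + 5 + 2 + 3 + 10 = 34
WM = 2645/34 = 77.7941

WM = 77.7941


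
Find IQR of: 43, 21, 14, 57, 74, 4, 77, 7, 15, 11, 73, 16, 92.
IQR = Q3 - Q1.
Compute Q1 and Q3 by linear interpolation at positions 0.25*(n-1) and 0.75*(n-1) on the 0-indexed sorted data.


Sorted: 4, 7, 11, 14, 15, 16, 21, 43, 57, 73, 74, 77, 92
Q1 (25th %ile) = 14.0000
Q3 (75th %ile) = 73.0000
IQR = 73.0000 - 14.0000 = 59.0000

IQR = 59.0000


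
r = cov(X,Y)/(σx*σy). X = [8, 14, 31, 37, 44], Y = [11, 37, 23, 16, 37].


Mean X = 26.8000, Mean Y = 24.8000
SD X = 13.673332, SD Y = 10.665833
Cov = 43.160000
r = 43.160000/(13.673332*10.665833) = 0.2959

r = 0.2959


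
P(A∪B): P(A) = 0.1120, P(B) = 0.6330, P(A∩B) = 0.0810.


P(A∪B) = 0.1120 + 0.6330 - 0.0810
= 0.7450 - 0.0810
= 0.6640

P(A∪B) = 0.6640


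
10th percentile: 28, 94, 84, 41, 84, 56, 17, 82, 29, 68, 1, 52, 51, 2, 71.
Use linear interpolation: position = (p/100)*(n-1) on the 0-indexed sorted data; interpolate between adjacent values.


Sorted: 1, 2, 17, 28, 29, 41, 51, 52, 56, 68, 71, 82, 84, 84, 94
n = 15
Index = 10/100 * 14 = 1.4000
Lower = data[1] = 2, Upper = data[2] = 17
P10 = 2 + 0.4000*(15) = 8.0000

P10 = 8.0000


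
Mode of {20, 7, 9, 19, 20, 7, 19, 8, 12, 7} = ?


Frequencies: 7:3, 8:1, 9:1, 12:1, 19:2, 20:2
Max frequency = 3
Mode = 7

Mode = 7


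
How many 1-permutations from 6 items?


P(6,1) = 6!/5!
= 720/120
= 6

P(6,1) = 6


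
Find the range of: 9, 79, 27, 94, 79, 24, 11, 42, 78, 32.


Max = 94, Min = 9
Range = 94 - 9 = 85

Range = 85


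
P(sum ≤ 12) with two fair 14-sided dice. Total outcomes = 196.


Total outcomes = 14×14 = 196
Favorable (sum ≤ 12): 66
P = 66/196 = 0.3367

P = 0.3367


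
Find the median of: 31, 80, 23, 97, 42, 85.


Sorted: 23, 31, 42, 80, 85, 97
n = 6 (even)
Middle values: 42 and 80
Median = (42+80)/2 = 61.0000

Median = 61.0000


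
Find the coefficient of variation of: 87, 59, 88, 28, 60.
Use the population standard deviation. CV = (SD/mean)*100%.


Mean = 64.4000
SD = 22.0962
CV = (22.0962/64.4000)*100 = 34.3108%

CV = 34.3108%


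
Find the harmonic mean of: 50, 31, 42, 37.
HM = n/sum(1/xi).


Sum of reciprocals = 1/50 + 1/31 + 1/42 + 1/37 = 0.103095
HM = 4/0.103095 = 38.7993

HM = 38.7993


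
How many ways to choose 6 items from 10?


C(10,6) = 10!/(6! × 4!)
= 3628800/(720 × 24)
= 210

C(10,6) = 210


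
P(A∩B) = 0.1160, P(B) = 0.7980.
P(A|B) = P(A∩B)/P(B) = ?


P(A|B) = 0.1160/0.7980 = 0.1454

P(A|B) = 0.1454


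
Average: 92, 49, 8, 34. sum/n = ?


Sum = 92 + 49 + 8 + 34 = 183
n = 4
Mean = 183/4 = 45.7500

Mean = 45.7500


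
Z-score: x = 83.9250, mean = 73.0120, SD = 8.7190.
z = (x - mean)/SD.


z = (83.9250 - 73.0120)/8.7190
= 10.9130/8.7190
= 1.2516

z = 1.2516


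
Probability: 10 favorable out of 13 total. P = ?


P = 10/13 = 0.7692

P = 0.7692


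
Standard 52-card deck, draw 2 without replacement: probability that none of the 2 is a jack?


P(no jacks) = (48/52) × (47/51)
= 0.8507

P = 0.8507


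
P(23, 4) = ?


P(23,4) = 23!/19!
= 25852016738884976640000/121645100408832000
= 212520

P(23,4) = 212520


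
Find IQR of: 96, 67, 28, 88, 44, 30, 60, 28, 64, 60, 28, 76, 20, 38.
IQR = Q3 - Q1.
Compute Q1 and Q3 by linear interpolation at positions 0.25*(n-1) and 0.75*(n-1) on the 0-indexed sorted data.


Sorted: 20, 28, 28, 28, 30, 38, 44, 60, 60, 64, 67, 76, 88, 96
Q1 (25th %ile) = 28.5000
Q3 (75th %ile) = 66.2500
IQR = 66.2500 - 28.5000 = 37.7500

IQR = 37.7500


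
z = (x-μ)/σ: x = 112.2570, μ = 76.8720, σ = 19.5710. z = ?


z = (112.2570 - 76.8720)/19.5710
= 35.3850/19.5710
= 1.8080

z = 1.8080


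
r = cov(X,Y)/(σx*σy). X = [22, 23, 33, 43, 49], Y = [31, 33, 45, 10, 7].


Mean X = 34.0000, Mean Y = 25.2000
SD X = 10.695794, SD Y = 14.483094
Cov = -117.000000
r = -117.000000/(10.695794*14.483094) = -0.7553

r = -0.7553


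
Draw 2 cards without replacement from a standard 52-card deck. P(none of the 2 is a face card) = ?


P(no face cards) = (40/52) × (39/51)
= 0.5882

P = 0.5882


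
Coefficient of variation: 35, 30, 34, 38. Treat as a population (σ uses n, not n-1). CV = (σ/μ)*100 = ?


Mean = 34.2500
SD = 2.8614
CV = (2.8614/34.2500)*100 = 8.3544%

CV = 8.3544%


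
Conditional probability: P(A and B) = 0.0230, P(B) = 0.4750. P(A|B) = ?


P(A|B) = 0.0230/0.4750 = 0.0484

P(A|B) = 0.0484


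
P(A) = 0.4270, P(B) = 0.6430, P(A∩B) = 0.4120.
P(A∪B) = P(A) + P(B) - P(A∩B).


P(A∪B) = 0.4270 + 0.6430 - 0.4120
= 1.0700 - 0.4120
= 0.6580

P(A∪B) = 0.6580


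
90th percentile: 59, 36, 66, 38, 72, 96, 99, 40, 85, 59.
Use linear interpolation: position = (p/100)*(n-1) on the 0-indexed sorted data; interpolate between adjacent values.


Sorted: 36, 38, 40, 59, 59, 66, 72, 85, 96, 99
n = 10
Index = 90/100 * 9 = 8.1000
Lower = data[8] = 96, Upper = data[9] = 99
P90 = 96 + 0.1000*(3) = 96.3000

P90 = 96.3000


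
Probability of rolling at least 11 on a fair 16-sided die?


Favorable outcomes (roll ≥ 11): 6
Total outcomes = 16
P = 6/16 = 0.3750

P = 0.3750


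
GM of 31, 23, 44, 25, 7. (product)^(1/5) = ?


Product = 31 × 23 × 44 × 25 × 7 = 5490100
GM = 5490100^(1/5) = 22.2800

GM = 22.2800


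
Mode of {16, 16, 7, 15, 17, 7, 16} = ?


Frequencies: 7:2, 15:1, 16:3, 17:1
Max frequency = 3
Mode = 16

Mode = 16


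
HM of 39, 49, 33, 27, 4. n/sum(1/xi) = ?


Sum of reciprocals = 1/39 + 1/49 + 1/33 + 1/27 + 1/4 = 0.363389
HM = 5/0.363389 = 13.7594

HM = 13.7594


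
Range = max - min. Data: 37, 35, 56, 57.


Max = 57, Min = 35
Range = 57 - 35 = 22

Range = 22


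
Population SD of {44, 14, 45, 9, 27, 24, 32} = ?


Mean = 27.8571
Variance = 162.1224
SD = sqrt(162.1224) = 12.7327

SD = 12.7327


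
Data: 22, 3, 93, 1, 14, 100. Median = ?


Sorted: 1, 3, 14, 22, 93, 100
n = 6 (even)
Middle values: 14 and 22
Median = (14+22)/2 = 18.0000

Median = 18.0000


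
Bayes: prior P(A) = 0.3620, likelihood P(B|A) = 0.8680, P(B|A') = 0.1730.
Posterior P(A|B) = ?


P(B) = P(B|A)*P(A) + P(B|A')*P(A')
= 0.8680*0.3620 + 0.1730*0.6380
= 0.314216 + 0.110374 = 0.424590
P(A|B) = 0.314216/0.424590 = 0.7400

P(A|B) = 0.7400


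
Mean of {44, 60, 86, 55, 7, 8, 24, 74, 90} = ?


Sum = 44 + 60 + 86 + 55 + 7 + 8 + 24 + 74 + 90 = 448
n = 9
Mean = 448/9 = 49.7778

Mean = 49.7778


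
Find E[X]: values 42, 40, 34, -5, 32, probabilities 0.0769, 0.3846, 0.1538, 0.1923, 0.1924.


E[X] = 42*0.0769 + 40*0.3846 + 34*0.1538 - 5*0.1923 + 32*0.1924
= 3.2298 + 15.3840 + 5.2292 - 0.9615 + 6.1568
= 29.0383

E[X] = 29.0383


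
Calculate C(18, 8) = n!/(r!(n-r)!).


C(18,8) = 18!/(8! × 10!)
= 6402373705728000/(40320 × 3628800)
= 43758

C(18,8) = 43758


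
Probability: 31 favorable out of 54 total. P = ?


P = 31/54 = 0.5741

P = 0.5741


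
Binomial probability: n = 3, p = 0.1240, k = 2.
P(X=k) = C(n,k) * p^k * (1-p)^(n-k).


C(3,2) = 3
p^2 = 0.015376
(1-p)^1 = 0.876000
P = 3 * 0.015376 * 0.876000 = 0.0404

P(X=2) = 0.0404


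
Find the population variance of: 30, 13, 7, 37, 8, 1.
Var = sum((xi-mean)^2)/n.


Mean = 16.0000
Squared deviations: 196.0000, 9.0000, 81.0000, 441.0000, 64.0000, 225.0000
Sum = 1016.0000
Variance = 1016.0000/6 = 169.3333

Variance = 169.3333


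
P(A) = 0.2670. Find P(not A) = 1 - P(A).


P(not A) = 1 - 0.2670 = 0.7330

P(not A) = 0.7330


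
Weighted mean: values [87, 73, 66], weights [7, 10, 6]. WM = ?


Numerator = 87*7 + 73*10 + 66*6 = 1735
Denominator = 7 + 10 + 6 = 23
WM = 1735/23 = 75.4348

WM = 75.4348


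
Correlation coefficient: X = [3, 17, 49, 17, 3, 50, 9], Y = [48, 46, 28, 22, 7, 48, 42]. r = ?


Mean X = 21.1429, Mean Y = 34.4286
SD X = 18.703923, SD Y = 14.676095
Cov = 53.653061
r = 53.653061/(18.703923*14.676095) = 0.1955

r = 0.1955


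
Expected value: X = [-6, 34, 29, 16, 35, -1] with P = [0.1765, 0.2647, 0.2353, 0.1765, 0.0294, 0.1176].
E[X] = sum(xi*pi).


E[X] = -6*0.1765 + 34*0.2647 + 29*0.2353 + 16*0.1765 + 35*0.0294 - 1*0.1176
= -1.0590 + 8.9998 + 6.8237 + 2.8240 + 1.0290 - 0.1176
= 18.4999

E[X] = 18.4999


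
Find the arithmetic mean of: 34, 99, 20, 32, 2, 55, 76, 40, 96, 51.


Sum = 34 + 99 + 20 + 32 + 2 + 55 + 76 + 40 + 96 + 51 = 505
n = 10
Mean = 505/10 = 50.5000

Mean = 50.5000


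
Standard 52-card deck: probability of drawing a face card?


12 face cards in 52 cards
P = 12/52 = 0.2308

P = 0.2308


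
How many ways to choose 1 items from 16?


C(16,1) = 16!/(1! × 15!)
= 20922789888000/(1 × 1307674368000)
= 16

C(16,1) = 16


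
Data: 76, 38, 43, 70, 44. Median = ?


Sorted: 38, 43, 44, 70, 76
n = 5 (odd)
Middle value = 44

Median = 44


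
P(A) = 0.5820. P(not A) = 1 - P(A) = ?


P(not A) = 1 - 0.5820 = 0.4180

P(not A) = 0.4180


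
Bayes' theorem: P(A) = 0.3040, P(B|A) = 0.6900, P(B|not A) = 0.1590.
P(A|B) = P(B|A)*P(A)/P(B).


P(B) = P(B|A)*P(A) + P(B|A')*P(A')
= 0.6900*0.3040 + 0.1590*0.6960
= 0.209760 + 0.110664 = 0.320424
P(A|B) = 0.209760/0.320424 = 0.6546

P(A|B) = 0.6546


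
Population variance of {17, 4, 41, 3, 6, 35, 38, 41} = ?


Mean = 23.1250
Squared deviations: 37.5156, 365.7656, 319.5156, 405.0156, 293.2656, 141.0156, 221.2656, 319.5156
Sum = 2102.8750
Variance = 2102.8750/8 = 262.8594

Variance = 262.8594


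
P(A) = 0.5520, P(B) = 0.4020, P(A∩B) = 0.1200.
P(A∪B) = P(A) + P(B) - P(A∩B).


P(A∪B) = 0.5520 + 0.4020 - 0.1200
= 0.9540 - 0.1200
= 0.8340

P(A∪B) = 0.8340


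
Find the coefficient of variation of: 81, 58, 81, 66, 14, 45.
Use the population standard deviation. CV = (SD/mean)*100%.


Mean = 57.5000
SD = 23.1858
CV = (23.1858/57.5000)*100 = 40.3232%

CV = 40.3232%


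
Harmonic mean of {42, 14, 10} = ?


Sum of reciprocals = 1/42 + 1/14 + 1/10 = 0.195238
HM = 3/0.195238 = 15.3659

HM = 15.3659


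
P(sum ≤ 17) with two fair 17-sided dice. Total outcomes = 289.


Total outcomes = 17×17 = 289
Favorable (sum ≤ 17): 136
P = 136/289 = 0.4706

P = 0.4706


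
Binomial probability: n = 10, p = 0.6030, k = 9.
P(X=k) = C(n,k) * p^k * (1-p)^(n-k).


C(10,9) = 10
p^9 = 0.010540
(1-p)^1 = 0.397000
P = 10 * 0.010540 * 0.397000 = 0.0418

P(X=9) = 0.0418


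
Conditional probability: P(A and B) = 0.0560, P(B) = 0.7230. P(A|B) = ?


P(A|B) = 0.0560/0.7230 = 0.0775

P(A|B) = 0.0775


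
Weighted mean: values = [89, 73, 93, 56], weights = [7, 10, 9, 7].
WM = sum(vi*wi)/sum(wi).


Numerator = 89*7 + 73*10 + 93*9 + 56*7 = 2582
Denominator = 7 + 10 + 9 + 7 = 33
WM = 2582/33 = 78.2424

WM = 78.2424


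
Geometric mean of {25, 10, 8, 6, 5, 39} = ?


Product = 25 × 10 × 8 × 6 × 5 × 39 = 2340000
GM = 2340000^(1/6) = 11.5222

GM = 11.5222


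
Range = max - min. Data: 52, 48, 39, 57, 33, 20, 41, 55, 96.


Max = 96, Min = 20
Range = 96 - 20 = 76

Range = 76


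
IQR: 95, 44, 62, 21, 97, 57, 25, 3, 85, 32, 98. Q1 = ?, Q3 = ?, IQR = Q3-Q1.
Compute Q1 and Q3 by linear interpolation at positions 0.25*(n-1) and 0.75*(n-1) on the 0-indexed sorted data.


Sorted: 3, 21, 25, 32, 44, 57, 62, 85, 95, 97, 98
Q1 (25th %ile) = 28.5000
Q3 (75th %ile) = 90.0000
IQR = 90.0000 - 28.5000 = 61.5000

IQR = 61.5000


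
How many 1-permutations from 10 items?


P(10,1) = 10!/9!
= 3628800/362880
= 10

P(10,1) = 10


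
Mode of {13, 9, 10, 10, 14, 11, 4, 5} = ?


Frequencies: 4:1, 5:1, 9:1, 10:2, 11:1, 13:1, 14:1
Max frequency = 2
Mode = 10

Mode = 10


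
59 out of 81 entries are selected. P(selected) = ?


P = 59/81 = 0.7284

P = 0.7284


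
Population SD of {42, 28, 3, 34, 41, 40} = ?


Mean = 31.3333
Variance = 183.8889
SD = sqrt(183.8889) = 13.5606

SD = 13.5606


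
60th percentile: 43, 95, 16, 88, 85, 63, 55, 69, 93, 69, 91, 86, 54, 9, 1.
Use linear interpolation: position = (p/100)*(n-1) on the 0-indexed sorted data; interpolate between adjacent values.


Sorted: 1, 9, 16, 43, 54, 55, 63, 69, 69, 85, 86, 88, 91, 93, 95
n = 15
Index = 60/100 * 14 = 8.4000
Lower = data[8] = 69, Upper = data[9] = 85
P60 = 69 + 0.4000*(16) = 75.4000

P60 = 75.4000


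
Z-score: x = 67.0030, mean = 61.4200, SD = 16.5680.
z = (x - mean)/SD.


z = (67.0030 - 61.4200)/16.5680
= 5.5830/16.5680
= 0.3370

z = 0.3370


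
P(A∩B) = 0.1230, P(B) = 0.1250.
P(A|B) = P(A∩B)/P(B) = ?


P(A|B) = 0.1230/0.1250 = 0.9840

P(A|B) = 0.9840


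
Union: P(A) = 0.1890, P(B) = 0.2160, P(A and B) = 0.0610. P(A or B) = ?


P(A∪B) = 0.1890 + 0.2160 - 0.0610
= 0.4050 - 0.0610
= 0.3440

P(A∪B) = 0.3440


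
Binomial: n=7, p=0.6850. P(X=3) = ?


C(7,3) = 35
p^3 = 0.321419
(1-p)^4 = 0.009846
P = 35 * 0.321419 * 0.009846 = 0.1108

P(X=3) = 0.1108


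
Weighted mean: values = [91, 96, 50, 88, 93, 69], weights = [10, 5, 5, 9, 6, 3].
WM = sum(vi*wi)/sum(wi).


Numerator = 91*10 + 96*5 + 50*5 + 88*9 + 93*6 + 69*3 = 3197
Denominator = 10 + 5 + 5 + 9 + 6 + 3 = 38
WM = 3197/38 = 84.1316

WM = 84.1316


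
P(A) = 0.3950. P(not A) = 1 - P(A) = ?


P(not A) = 1 - 0.3950 = 0.6050

P(not A) = 0.6050


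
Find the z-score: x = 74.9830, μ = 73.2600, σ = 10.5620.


z = (74.9830 - 73.2600)/10.5620
= 1.7230/10.5620
= 0.1631

z = 0.1631


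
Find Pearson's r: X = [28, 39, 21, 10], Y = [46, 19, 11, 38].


Mean X = 24.5000, Mean Y = 28.5000
SD X = 10.547512, SD Y = 14.080128
Cov = -38.250000
r = -38.250000/(10.547512*14.080128) = -0.2576

r = -0.2576


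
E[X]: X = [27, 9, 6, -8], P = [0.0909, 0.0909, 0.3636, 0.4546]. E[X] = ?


E[X] = 27*0.0909 + 9*0.0909 + 6*0.3636 - 8*0.4546
= 2.4543 + 0.8181 + 2.1816 - 3.6368
= 1.8172

E[X] = 1.8172


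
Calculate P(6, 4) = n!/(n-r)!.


P(6,4) = 6!/2!
= 720/2
= 360

P(6,4) = 360


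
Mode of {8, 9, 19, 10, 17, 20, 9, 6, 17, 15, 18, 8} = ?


Frequencies: 6:1, 8:2, 9:2, 10:1, 15:1, 17:2, 18:1, 19:1, 20:1
Max frequency = 2
Mode = 8, 9, 17

Mode = 8, 9, 17


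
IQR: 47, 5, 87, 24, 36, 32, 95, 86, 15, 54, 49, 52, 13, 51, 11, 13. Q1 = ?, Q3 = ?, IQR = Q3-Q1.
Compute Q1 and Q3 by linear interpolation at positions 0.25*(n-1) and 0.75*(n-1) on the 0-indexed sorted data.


Sorted: 5, 11, 13, 13, 15, 24, 32, 36, 47, 49, 51, 52, 54, 86, 87, 95
Q1 (25th %ile) = 14.5000
Q3 (75th %ile) = 52.5000
IQR = 52.5000 - 14.5000 = 38.0000

IQR = 38.0000


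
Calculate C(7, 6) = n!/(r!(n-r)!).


C(7,6) = 7!/(6! × 1!)
= 5040/(720 × 1)
= 7

C(7,6) = 7


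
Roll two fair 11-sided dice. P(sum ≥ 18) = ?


Total outcomes = 11×11 = 121
Favorable (sum ≥ 18): 15
P = 15/121 = 0.1240

P = 0.1240


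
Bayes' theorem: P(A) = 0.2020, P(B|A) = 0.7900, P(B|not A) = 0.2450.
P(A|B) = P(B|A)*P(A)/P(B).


P(B) = P(B|A)*P(A) + P(B|A')*P(A')
= 0.7900*0.2020 + 0.2450*0.7980
= 0.159580 + 0.195510 = 0.355090
P(A|B) = 0.159580/0.355090 = 0.4494

P(A|B) = 0.4494


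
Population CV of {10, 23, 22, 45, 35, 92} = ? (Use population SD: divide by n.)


Mean = 37.8333
SD = 26.5795
CV = (26.5795/37.8333)*100 = 70.2543%

CV = 70.2543%


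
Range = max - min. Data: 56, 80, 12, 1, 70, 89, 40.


Max = 89, Min = 1
Range = 89 - 1 = 88

Range = 88


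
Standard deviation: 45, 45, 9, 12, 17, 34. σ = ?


Mean = 27.0000
Variance = 224.3333
SD = sqrt(224.3333) = 14.9778

SD = 14.9778


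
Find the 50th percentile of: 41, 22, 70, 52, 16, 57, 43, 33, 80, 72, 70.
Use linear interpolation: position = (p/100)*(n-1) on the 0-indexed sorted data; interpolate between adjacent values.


Sorted: 16, 22, 33, 41, 43, 52, 57, 70, 70, 72, 80
n = 11
Index = 50/100 * 10 = 5.0000
Lower = data[5] = 52, Upper = data[6] = 57
P50 = 52 + 0*(5) = 52.0000

P50 = 52.0000


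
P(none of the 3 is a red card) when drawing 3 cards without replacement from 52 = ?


P(no red cards) = (26/52) × (25/51) × (24/50)
= 0.1176

P = 0.1176


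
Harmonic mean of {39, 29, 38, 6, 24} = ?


Sum of reciprocals = 1/39 + 1/29 + 1/38 + 1/6 + 1/24 = 0.294773
HM = 5/0.294773 = 16.9622

HM = 16.9622


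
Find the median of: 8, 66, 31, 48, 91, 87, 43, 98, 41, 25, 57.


Sorted: 8, 25, 31, 41, 43, 48, 57, 66, 87, 91, 98
n = 11 (odd)
Middle value = 48

Median = 48


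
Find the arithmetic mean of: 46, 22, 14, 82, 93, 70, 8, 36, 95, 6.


Sum = 46 + 22 + 14 + 82 + 93 + 70 + 8 + 36 + 95 + 6 = 472
n = 10
Mean = 472/10 = 47.2000

Mean = 47.2000
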